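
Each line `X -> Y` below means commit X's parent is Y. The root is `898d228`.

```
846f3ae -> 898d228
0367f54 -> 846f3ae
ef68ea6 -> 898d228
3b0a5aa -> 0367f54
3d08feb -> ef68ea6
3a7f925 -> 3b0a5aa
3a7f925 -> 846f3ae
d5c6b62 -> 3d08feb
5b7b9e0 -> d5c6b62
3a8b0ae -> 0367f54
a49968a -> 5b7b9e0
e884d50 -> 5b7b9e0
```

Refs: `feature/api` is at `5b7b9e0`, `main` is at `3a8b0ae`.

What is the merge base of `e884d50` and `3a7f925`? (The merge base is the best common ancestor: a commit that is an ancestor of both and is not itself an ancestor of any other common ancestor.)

898d228

Ancestors of e884d50: {3d08feb, 5b7b9e0, 898d228, d5c6b62, e884d50, ef68ea6}.
Ancestors of 3a7f925: {0367f54, 3a7f925, 3b0a5aa, 846f3ae, 898d228}.
Common ancestors: {898d228}.
The only common ancestor is 898d228, so it is the merge base.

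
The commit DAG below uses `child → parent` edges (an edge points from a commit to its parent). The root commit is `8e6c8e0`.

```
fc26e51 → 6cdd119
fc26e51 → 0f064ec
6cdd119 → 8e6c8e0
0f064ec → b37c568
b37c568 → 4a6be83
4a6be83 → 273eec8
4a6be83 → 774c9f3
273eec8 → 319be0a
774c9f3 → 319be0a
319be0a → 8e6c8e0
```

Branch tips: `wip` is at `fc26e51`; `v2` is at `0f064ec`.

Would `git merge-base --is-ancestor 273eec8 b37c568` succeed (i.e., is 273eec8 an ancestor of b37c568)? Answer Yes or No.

Ancestors of b37c568 (commits reachable by following parents): {273eec8, 319be0a, 4a6be83, 774c9f3, 8e6c8e0, b37c568}.
273eec8 is in that set, so it is an ancestor of b37c568.

Yes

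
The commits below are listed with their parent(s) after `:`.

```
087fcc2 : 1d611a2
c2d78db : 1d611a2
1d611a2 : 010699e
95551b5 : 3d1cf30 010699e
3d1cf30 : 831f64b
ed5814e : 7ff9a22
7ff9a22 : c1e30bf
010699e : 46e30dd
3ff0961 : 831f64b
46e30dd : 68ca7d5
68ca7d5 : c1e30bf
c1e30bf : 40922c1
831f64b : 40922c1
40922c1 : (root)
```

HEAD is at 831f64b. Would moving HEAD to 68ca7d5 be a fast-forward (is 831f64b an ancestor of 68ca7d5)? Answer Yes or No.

A fast-forward from 831f64b to 68ca7d5 is possible iff 831f64b is an ancestor of 68ca7d5.
Ancestors of 68ca7d5: {40922c1, 68ca7d5, c1e30bf}.
831f64b is not among them, so fast-forward is not possible.

No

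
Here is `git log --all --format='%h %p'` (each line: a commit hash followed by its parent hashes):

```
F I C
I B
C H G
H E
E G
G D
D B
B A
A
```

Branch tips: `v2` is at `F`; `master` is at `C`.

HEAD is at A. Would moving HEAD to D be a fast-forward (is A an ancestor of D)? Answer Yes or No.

Yes

A fast-forward from A to D is possible iff A is an ancestor of D.
Ancestors of D: {A, B, D}.
A is among them, so fast-forward is possible.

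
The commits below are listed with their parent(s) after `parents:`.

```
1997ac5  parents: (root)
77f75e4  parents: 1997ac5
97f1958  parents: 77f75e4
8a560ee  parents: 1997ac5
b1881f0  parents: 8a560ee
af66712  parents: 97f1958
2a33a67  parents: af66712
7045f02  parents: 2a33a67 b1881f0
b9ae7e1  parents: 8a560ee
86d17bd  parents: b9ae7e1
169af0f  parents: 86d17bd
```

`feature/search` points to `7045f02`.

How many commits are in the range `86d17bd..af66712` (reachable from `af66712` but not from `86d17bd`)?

Reachable from af66712: {1997ac5, 77f75e4, 97f1958, af66712}.
Reachable from 86d17bd: {1997ac5, 86d17bd, 8a560ee, b9ae7e1}.
In af66712's history but not 86d17bd's: {77f75e4, 97f1958, af66712} — 3 commits.

3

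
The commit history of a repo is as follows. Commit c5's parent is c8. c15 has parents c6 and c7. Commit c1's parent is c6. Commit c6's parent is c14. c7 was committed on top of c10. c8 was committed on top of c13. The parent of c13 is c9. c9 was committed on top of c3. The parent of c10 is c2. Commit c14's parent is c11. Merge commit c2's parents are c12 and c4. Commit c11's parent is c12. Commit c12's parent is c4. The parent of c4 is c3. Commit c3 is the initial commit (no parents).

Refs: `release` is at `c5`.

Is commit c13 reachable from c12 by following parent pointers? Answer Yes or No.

Ancestors of c12: {c12, c3, c4}.
c13 is not in that set, so it is not an ancestor of c12.

No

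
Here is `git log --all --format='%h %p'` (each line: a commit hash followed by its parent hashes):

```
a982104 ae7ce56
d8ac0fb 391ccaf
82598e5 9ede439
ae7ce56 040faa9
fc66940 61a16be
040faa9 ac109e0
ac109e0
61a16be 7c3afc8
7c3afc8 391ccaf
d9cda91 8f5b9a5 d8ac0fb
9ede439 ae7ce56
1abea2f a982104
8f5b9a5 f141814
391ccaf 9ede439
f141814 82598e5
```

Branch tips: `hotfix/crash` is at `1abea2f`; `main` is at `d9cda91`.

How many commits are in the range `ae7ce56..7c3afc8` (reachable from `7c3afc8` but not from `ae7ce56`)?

3

Reachable from 7c3afc8: {040faa9, 391ccaf, 7c3afc8, 9ede439, ac109e0, ae7ce56}.
Reachable from ae7ce56: {040faa9, ac109e0, ae7ce56}.
In 7c3afc8's history but not ae7ce56's: {391ccaf, 7c3afc8, 9ede439} — 3 commits.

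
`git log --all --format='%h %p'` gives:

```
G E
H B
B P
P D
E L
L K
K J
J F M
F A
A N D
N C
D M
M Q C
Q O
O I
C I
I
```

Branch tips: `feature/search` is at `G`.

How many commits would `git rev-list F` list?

9

Walking parent pointers from F: reachable set = {A, C, D, F, I, M, N, O, Q}.
That is 9 commits.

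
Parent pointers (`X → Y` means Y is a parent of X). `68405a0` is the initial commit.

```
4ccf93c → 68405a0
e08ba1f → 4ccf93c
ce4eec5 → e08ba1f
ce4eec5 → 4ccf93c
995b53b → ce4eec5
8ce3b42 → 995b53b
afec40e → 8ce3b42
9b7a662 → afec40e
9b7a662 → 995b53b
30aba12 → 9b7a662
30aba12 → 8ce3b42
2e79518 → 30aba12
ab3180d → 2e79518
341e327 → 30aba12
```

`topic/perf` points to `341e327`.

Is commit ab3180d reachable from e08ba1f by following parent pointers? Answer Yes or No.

No

Ancestors of e08ba1f: {4ccf93c, 68405a0, e08ba1f}.
ab3180d is not in that set, so it is not an ancestor of e08ba1f.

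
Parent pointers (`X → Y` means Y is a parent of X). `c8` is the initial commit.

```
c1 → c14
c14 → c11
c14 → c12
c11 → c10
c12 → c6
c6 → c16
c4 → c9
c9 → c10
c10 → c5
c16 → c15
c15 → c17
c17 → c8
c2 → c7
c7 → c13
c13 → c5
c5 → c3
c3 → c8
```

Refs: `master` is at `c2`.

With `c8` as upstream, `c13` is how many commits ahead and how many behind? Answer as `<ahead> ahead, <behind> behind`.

Reachable from c13: {c13, c3, c5, c8}.
Reachable from c8: {c8}.
Only in c13's history (ahead): {c13, c3, c5} — 3.
Only in c8's history (behind): {} — 0.

3 ahead, 0 behind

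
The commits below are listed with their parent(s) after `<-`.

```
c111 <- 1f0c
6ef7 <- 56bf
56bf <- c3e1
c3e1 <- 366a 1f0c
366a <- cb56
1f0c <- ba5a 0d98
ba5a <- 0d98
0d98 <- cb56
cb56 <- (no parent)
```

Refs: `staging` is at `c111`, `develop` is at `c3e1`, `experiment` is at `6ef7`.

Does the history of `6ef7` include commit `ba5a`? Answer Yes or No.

Ancestors of 6ef7 (commits reachable by following parents): {0d98, 1f0c, 366a, 56bf, 6ef7, ba5a, c3e1, cb56}.
ba5a is in that set, so it is an ancestor of 6ef7.

Yes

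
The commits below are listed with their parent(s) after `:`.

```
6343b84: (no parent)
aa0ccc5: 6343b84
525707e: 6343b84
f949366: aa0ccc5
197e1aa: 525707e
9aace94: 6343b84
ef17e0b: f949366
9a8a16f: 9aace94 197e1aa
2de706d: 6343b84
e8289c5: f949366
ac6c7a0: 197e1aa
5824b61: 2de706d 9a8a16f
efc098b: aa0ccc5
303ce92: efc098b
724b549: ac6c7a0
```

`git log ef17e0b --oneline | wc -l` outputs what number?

4

Walking parent pointers from ef17e0b: reachable set = {6343b84, aa0ccc5, ef17e0b, f949366}.
That is 4 commits.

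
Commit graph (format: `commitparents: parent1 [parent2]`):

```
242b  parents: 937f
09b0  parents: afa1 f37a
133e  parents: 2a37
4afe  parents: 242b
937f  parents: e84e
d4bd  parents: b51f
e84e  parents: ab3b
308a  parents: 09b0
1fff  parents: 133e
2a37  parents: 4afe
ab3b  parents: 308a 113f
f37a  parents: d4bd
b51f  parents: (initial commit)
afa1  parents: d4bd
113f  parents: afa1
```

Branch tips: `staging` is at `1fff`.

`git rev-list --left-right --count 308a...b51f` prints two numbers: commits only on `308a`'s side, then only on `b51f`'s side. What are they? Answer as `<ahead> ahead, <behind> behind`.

5 ahead, 0 behind

Reachable from 308a: {09b0, 308a, afa1, b51f, d4bd, f37a}.
Reachable from b51f: {b51f}.
Only in 308a's history (ahead): {09b0, 308a, afa1, d4bd, f37a} — 5.
Only in b51f's history (behind): {} — 0.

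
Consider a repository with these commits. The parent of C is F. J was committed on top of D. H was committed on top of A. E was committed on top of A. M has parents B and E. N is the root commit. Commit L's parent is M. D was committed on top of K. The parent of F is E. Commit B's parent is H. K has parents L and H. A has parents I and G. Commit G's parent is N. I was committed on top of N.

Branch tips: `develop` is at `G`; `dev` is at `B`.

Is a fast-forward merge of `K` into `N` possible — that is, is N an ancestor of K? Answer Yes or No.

A fast-forward from N to K is possible iff N is an ancestor of K.
Ancestors of K: {A, B, E, G, H, I, K, L, M, N}.
N is among them, so fast-forward is possible.

Yes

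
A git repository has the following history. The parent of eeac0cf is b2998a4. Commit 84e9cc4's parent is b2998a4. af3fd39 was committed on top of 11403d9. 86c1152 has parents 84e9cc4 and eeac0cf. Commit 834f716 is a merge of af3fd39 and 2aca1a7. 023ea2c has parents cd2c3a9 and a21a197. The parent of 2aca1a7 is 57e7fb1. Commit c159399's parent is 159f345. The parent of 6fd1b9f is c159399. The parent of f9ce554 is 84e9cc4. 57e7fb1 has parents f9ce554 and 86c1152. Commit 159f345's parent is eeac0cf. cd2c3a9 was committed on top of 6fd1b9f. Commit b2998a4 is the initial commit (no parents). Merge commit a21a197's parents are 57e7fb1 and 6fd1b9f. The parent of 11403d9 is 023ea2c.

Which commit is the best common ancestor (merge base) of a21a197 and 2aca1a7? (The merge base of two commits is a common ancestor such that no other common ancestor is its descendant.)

Ancestors of a21a197: {159f345, 57e7fb1, 6fd1b9f, 84e9cc4, 86c1152, a21a197, b2998a4, c159399, eeac0cf, f9ce554}.
Ancestors of 2aca1a7: {2aca1a7, 57e7fb1, 84e9cc4, 86c1152, b2998a4, eeac0cf, f9ce554}.
Common ancestors: {57e7fb1, 84e9cc4, 86c1152, b2998a4, eeac0cf, f9ce554}.
Among these, 57e7fb1 is not an ancestor of any other common ancestor — it is the merge base.

57e7fb1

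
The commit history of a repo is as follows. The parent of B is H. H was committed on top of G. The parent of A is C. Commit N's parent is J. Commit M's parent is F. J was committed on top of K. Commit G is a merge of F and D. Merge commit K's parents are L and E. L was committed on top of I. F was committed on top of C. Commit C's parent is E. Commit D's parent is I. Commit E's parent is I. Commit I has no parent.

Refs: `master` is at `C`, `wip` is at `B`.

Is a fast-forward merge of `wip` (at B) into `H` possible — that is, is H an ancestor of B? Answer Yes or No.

Yes

A fast-forward from H to B is possible iff H is an ancestor of B.
Ancestors of B: {B, C, D, E, F, G, H, I}.
H is among them, so fast-forward is possible.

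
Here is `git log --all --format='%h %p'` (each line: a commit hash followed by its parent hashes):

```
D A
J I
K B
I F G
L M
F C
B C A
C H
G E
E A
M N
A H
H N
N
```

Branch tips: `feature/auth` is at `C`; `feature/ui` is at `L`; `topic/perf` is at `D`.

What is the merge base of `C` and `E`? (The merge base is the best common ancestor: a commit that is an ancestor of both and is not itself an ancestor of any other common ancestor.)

H

Ancestors of C: {C, H, N}.
Ancestors of E: {A, E, H, N}.
Common ancestors: {H, N}.
Among these, H is not an ancestor of any other common ancestor — it is the merge base.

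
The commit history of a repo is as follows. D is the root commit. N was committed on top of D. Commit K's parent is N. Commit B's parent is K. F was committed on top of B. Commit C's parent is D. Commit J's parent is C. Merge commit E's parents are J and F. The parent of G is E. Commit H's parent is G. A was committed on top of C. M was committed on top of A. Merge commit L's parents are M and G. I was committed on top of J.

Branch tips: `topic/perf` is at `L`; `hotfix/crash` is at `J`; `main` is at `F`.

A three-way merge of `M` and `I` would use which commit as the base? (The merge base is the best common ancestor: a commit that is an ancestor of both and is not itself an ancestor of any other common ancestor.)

C

Ancestors of M: {A, C, D, M}.
Ancestors of I: {C, D, I, J}.
Common ancestors: {C, D}.
Among these, C is not an ancestor of any other common ancestor — it is the merge base.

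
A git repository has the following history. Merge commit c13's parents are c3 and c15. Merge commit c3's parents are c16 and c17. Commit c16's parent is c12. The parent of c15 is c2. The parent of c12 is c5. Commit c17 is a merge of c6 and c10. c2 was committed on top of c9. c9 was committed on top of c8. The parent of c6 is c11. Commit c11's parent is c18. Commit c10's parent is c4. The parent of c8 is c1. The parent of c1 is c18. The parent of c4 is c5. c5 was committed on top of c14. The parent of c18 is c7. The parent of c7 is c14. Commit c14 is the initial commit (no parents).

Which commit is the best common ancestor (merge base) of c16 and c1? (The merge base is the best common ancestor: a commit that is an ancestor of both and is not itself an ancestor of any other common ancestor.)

Ancestors of c16: {c12, c14, c16, c5}.
Ancestors of c1: {c1, c14, c18, c7}.
Common ancestors: {c14}.
The only common ancestor is c14, so it is the merge base.

c14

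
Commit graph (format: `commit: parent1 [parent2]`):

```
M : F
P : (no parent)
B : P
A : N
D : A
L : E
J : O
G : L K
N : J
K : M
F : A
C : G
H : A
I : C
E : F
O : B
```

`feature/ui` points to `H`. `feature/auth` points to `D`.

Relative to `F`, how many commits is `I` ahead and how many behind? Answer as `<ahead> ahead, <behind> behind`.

Reachable from I: {A, B, C, E, F, G, I, J, K, L, M, N, O, P}.
Reachable from F: {A, B, F, J, N, O, P}.
Only in I's history (ahead): {C, E, G, I, K, L, M} — 7.
Only in F's history (behind): {} — 0.

7 ahead, 0 behind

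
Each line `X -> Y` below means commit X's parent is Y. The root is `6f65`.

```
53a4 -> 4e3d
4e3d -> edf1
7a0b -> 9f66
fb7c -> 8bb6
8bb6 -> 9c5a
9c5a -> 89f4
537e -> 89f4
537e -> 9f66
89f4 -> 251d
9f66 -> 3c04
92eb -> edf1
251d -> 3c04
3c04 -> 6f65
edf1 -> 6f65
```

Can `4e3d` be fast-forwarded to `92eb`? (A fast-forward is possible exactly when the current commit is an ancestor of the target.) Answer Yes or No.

No

A fast-forward from 4e3d to 92eb is possible iff 4e3d is an ancestor of 92eb.
Ancestors of 92eb: {6f65, 92eb, edf1}.
4e3d is not among them, so fast-forward is not possible.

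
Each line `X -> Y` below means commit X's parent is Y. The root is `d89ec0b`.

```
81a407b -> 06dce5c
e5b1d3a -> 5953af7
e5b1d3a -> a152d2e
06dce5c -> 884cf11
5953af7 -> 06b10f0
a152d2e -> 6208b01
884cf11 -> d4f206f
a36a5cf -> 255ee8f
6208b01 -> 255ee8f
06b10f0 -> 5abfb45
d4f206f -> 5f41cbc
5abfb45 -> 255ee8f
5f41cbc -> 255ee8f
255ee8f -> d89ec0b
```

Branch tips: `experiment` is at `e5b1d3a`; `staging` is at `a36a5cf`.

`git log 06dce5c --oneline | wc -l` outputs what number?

Walking parent pointers from 06dce5c: reachable set = {06dce5c, 255ee8f, 5f41cbc, 884cf11, d4f206f, d89ec0b}.
That is 6 commits.

6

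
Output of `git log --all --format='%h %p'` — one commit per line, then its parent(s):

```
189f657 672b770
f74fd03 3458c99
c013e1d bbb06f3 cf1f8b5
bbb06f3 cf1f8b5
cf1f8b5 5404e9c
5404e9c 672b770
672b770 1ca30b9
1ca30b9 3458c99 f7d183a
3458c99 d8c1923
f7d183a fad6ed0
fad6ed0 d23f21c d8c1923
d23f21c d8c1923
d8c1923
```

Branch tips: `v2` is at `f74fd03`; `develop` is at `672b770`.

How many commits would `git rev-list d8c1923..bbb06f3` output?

9

Reachable from bbb06f3: {1ca30b9, 3458c99, 5404e9c, 672b770, bbb06f3, cf1f8b5, d23f21c, d8c1923, f7d183a, fad6ed0}.
Reachable from d8c1923: {d8c1923}.
In bbb06f3's history but not d8c1923's: {1ca30b9, 3458c99, 5404e9c, 672b770, bbb06f3, cf1f8b5, d23f21c, f7d183a, fad6ed0} — 9 commits.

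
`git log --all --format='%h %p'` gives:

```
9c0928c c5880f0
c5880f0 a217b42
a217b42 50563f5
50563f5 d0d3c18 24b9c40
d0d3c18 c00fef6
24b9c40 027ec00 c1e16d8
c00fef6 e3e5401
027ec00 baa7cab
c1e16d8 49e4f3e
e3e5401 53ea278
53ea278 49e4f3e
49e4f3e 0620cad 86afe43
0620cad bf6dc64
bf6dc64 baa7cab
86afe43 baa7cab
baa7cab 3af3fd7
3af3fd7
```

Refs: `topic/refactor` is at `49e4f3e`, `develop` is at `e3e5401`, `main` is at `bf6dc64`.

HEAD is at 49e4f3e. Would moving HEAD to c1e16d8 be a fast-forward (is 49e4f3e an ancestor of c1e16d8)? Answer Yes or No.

Yes

A fast-forward from 49e4f3e to c1e16d8 is possible iff 49e4f3e is an ancestor of c1e16d8.
Ancestors of c1e16d8: {0620cad, 3af3fd7, 49e4f3e, 86afe43, baa7cab, bf6dc64, c1e16d8}.
49e4f3e is among them, so fast-forward is possible.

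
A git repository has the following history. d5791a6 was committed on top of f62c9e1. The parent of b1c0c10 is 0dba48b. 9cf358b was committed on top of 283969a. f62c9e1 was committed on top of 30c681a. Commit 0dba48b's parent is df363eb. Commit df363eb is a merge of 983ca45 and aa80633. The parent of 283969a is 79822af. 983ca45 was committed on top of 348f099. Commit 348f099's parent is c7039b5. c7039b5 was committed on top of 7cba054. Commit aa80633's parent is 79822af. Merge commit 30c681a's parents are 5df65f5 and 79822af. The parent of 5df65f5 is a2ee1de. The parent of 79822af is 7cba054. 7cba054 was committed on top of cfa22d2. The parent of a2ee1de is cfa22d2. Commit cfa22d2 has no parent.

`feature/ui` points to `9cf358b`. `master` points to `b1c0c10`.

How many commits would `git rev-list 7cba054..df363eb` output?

Reachable from df363eb: {348f099, 79822af, 7cba054, 983ca45, aa80633, c7039b5, cfa22d2, df363eb}.
Reachable from 7cba054: {7cba054, cfa22d2}.
In df363eb's history but not 7cba054's: {348f099, 79822af, 983ca45, aa80633, c7039b5, df363eb} — 6 commits.

6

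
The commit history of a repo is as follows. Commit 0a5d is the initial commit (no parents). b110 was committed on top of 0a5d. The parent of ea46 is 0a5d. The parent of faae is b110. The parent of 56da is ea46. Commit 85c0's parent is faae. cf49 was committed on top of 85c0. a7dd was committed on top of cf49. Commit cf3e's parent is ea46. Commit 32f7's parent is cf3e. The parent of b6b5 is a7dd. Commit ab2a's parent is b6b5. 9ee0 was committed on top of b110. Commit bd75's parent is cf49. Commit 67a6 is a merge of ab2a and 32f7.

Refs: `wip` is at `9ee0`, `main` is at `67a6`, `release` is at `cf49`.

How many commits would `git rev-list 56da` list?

3

Walking parent pointers from 56da: reachable set = {0a5d, 56da, ea46}.
That is 3 commits.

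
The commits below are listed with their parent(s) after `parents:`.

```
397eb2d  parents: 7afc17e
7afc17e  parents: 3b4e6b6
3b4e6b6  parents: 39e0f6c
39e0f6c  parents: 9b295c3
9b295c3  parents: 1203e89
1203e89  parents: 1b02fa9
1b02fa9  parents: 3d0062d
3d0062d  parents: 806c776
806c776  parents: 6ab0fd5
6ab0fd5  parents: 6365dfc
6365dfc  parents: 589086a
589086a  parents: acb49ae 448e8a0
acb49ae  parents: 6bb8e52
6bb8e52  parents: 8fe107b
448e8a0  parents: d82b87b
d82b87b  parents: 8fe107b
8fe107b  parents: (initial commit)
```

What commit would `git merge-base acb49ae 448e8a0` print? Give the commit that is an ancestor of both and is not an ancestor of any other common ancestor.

8fe107b

Ancestors of acb49ae: {6bb8e52, 8fe107b, acb49ae}.
Ancestors of 448e8a0: {448e8a0, 8fe107b, d82b87b}.
Common ancestors: {8fe107b}.
The only common ancestor is 8fe107b, so it is the merge base.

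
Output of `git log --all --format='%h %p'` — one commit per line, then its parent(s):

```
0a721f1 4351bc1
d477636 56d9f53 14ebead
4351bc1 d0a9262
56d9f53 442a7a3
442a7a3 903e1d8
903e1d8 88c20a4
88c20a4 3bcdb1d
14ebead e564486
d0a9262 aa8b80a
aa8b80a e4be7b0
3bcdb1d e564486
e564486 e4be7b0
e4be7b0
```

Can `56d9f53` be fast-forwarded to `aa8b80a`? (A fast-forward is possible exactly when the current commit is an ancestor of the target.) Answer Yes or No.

A fast-forward from 56d9f53 to aa8b80a is possible iff 56d9f53 is an ancestor of aa8b80a.
Ancestors of aa8b80a: {aa8b80a, e4be7b0}.
56d9f53 is not among them, so fast-forward is not possible.

No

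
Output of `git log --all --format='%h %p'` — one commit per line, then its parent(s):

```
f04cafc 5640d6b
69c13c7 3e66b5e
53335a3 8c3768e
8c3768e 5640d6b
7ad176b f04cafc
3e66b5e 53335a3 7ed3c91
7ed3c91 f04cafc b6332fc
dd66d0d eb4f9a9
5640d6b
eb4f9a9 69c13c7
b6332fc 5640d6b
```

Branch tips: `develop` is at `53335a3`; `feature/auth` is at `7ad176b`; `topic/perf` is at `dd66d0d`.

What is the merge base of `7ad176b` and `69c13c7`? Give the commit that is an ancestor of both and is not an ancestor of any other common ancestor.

f04cafc

Ancestors of 7ad176b: {5640d6b, 7ad176b, f04cafc}.
Ancestors of 69c13c7: {3e66b5e, 53335a3, 5640d6b, 69c13c7, 7ed3c91, 8c3768e, b6332fc, f04cafc}.
Common ancestors: {5640d6b, f04cafc}.
Among these, f04cafc is not an ancestor of any other common ancestor — it is the merge base.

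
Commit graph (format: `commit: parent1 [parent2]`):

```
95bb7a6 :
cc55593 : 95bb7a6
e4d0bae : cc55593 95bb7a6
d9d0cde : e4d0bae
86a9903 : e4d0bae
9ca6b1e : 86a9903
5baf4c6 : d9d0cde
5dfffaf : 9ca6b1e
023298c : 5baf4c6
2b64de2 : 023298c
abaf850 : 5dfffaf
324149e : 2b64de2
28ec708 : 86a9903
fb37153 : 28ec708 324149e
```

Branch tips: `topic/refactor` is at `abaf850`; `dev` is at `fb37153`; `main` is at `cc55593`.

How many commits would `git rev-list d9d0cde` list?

Walking parent pointers from d9d0cde: reachable set = {95bb7a6, cc55593, d9d0cde, e4d0bae}.
That is 4 commits.

4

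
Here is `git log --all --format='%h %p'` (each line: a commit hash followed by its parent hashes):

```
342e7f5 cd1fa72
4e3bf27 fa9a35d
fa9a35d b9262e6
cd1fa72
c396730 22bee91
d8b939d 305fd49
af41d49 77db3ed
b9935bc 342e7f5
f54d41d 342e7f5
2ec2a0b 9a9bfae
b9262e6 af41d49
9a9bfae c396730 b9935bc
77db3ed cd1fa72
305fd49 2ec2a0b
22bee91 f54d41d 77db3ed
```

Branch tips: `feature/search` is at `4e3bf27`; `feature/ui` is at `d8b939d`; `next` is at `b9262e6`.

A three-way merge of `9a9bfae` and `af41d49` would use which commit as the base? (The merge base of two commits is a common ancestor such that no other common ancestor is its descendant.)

Ancestors of 9a9bfae: {22bee91, 342e7f5, 77db3ed, 9a9bfae, b9935bc, c396730, cd1fa72, f54d41d}.
Ancestors of af41d49: {77db3ed, af41d49, cd1fa72}.
Common ancestors: {77db3ed, cd1fa72}.
Among these, 77db3ed is not an ancestor of any other common ancestor — it is the merge base.

77db3ed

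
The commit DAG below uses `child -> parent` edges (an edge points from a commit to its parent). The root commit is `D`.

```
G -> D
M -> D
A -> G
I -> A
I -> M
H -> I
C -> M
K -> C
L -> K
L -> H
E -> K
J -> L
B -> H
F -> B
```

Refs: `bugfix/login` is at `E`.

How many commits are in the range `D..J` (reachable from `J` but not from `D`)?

9

Reachable from J: {A, C, D, G, H, I, J, K, L, M}.
Reachable from D: {D}.
In J's history but not D's: {A, C, G, H, I, J, K, L, M} — 9 commits.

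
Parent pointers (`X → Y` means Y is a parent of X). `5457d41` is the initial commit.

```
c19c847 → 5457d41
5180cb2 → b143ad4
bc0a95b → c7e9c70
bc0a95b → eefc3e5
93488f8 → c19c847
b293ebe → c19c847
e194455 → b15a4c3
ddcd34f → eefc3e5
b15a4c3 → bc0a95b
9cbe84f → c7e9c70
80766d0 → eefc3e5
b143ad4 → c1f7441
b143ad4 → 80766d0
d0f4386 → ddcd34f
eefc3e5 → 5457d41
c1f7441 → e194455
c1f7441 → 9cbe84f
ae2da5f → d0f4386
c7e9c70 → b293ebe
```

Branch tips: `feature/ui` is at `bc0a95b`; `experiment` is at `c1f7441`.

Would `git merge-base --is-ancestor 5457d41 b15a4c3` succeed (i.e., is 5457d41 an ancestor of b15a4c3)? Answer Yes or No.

Yes

Ancestors of b15a4c3 (commits reachable by following parents): {5457d41, b15a4c3, b293ebe, bc0a95b, c19c847, c7e9c70, eefc3e5}.
5457d41 is in that set, so it is an ancestor of b15a4c3.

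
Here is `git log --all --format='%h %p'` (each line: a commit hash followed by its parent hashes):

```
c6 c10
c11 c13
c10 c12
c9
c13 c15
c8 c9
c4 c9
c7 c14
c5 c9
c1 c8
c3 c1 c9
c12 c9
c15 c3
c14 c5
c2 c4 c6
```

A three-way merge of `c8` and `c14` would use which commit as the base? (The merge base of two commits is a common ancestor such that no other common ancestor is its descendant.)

Ancestors of c8: {c8, c9}.
Ancestors of c14: {c14, c5, c9}.
Common ancestors: {c9}.
The only common ancestor is c9, so it is the merge base.

c9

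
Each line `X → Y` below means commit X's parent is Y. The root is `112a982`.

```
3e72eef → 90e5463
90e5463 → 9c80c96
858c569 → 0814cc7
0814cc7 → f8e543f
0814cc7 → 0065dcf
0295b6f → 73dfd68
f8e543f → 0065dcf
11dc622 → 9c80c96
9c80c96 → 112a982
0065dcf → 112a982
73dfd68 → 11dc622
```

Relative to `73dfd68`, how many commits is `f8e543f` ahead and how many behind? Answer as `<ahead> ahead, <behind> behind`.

2 ahead, 3 behind

Reachable from f8e543f: {0065dcf, 112a982, f8e543f}.
Reachable from 73dfd68: {112a982, 11dc622, 73dfd68, 9c80c96}.
Only in f8e543f's history (ahead): {0065dcf, f8e543f} — 2.
Only in 73dfd68's history (behind): {11dc622, 73dfd68, 9c80c96} — 3.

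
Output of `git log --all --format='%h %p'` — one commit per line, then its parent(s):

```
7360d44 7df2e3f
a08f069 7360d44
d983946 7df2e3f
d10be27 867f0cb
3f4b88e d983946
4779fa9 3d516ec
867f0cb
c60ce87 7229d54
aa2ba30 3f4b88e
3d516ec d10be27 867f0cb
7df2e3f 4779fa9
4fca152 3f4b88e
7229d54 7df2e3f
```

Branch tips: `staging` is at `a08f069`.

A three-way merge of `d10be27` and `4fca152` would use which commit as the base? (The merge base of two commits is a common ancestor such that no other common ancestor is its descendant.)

Ancestors of d10be27: {867f0cb, d10be27}.
Ancestors of 4fca152: {3d516ec, 3f4b88e, 4779fa9, 4fca152, 7df2e3f, 867f0cb, d10be27, d983946}.
Common ancestors: {867f0cb, d10be27}.
Among these, d10be27 is not an ancestor of any other common ancestor — it is the merge base.

d10be27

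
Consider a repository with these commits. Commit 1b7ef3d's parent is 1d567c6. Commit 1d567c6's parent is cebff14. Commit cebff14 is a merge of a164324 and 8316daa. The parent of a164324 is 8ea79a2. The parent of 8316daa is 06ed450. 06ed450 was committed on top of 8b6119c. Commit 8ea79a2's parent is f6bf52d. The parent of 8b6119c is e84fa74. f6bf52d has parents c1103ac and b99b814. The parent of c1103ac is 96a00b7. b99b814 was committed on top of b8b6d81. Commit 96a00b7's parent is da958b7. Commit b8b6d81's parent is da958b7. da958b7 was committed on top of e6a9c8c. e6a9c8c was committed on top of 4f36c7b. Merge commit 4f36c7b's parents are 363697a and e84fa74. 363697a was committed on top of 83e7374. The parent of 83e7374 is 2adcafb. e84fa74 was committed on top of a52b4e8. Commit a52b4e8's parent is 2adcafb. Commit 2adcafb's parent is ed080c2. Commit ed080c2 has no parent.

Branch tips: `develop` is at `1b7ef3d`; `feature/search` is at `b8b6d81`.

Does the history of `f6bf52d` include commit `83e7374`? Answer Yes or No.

Yes

Ancestors of f6bf52d (commits reachable by following parents): {2adcafb, 363697a, 4f36c7b, 83e7374, 96a00b7, a52b4e8, b8b6d81, b99b814, c1103ac, da958b7, e6a9c8c, e84fa74, ed080c2, f6bf52d}.
83e7374 is in that set, so it is an ancestor of f6bf52d.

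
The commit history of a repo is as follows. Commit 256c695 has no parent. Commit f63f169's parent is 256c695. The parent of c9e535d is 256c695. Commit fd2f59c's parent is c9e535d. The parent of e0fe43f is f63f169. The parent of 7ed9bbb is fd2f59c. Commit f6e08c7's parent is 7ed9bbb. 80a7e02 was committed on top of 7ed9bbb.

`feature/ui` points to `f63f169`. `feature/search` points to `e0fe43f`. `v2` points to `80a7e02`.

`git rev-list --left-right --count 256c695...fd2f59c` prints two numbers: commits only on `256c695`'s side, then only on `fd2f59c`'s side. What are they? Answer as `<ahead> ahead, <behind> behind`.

Reachable from 256c695: {256c695}.
Reachable from fd2f59c: {256c695, c9e535d, fd2f59c}.
Only in 256c695's history (ahead): {} — 0.
Only in fd2f59c's history (behind): {c9e535d, fd2f59c} — 2.

0 ahead, 2 behind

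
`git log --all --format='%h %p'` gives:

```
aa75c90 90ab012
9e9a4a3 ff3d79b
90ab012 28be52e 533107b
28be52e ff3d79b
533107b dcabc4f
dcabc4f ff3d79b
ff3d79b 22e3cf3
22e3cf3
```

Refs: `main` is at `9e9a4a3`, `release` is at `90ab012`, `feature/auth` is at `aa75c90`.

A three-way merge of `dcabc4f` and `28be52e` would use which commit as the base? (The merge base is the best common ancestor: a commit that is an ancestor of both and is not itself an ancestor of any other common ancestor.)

ff3d79b

Ancestors of dcabc4f: {22e3cf3, dcabc4f, ff3d79b}.
Ancestors of 28be52e: {22e3cf3, 28be52e, ff3d79b}.
Common ancestors: {22e3cf3, ff3d79b}.
Among these, ff3d79b is not an ancestor of any other common ancestor — it is the merge base.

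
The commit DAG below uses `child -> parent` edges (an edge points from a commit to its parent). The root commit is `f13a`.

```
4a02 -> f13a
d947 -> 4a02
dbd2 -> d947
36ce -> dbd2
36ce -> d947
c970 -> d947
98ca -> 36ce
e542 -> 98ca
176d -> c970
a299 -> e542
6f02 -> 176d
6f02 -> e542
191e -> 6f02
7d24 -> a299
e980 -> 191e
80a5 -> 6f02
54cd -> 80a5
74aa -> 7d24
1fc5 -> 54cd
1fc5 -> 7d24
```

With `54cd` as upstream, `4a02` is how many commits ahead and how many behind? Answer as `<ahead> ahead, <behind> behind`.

0 ahead, 10 behind

Reachable from 4a02: {4a02, f13a}.
Reachable from 54cd: {176d, 36ce, 4a02, 54cd, 6f02, 80a5, 98ca, c970, d947, dbd2, e542, f13a}.
Only in 4a02's history (ahead): {} — 0.
Only in 54cd's history (behind): {176d, 36ce, 54cd, 6f02, 80a5, 98ca, c970, d947, dbd2, e542} — 10.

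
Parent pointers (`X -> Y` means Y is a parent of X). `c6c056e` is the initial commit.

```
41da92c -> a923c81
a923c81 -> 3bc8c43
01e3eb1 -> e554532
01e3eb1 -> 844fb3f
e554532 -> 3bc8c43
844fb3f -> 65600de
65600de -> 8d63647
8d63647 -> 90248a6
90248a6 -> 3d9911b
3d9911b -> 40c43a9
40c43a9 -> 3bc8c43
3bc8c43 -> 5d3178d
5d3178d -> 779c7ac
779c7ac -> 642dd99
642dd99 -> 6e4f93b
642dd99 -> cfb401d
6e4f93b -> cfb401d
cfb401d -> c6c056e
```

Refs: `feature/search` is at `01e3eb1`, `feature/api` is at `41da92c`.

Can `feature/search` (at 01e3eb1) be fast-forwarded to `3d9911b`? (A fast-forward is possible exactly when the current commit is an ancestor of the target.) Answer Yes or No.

A fast-forward from 01e3eb1 to 3d9911b is possible iff 01e3eb1 is an ancestor of 3d9911b.
Ancestors of 3d9911b: {3bc8c43, 3d9911b, 40c43a9, 5d3178d, 642dd99, 6e4f93b, 779c7ac, c6c056e, cfb401d}.
01e3eb1 is not among them, so fast-forward is not possible.

No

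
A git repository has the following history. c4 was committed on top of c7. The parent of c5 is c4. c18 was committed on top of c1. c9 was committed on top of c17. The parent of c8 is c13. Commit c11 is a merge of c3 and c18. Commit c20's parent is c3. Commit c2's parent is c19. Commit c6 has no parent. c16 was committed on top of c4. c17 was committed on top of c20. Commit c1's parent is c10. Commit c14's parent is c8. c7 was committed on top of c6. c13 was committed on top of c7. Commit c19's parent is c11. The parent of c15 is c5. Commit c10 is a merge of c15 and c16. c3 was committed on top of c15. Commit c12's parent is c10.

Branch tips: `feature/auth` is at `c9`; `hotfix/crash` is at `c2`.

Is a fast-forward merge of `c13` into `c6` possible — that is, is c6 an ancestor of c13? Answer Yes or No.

Yes

A fast-forward from c6 to c13 is possible iff c6 is an ancestor of c13.
Ancestors of c13: {c13, c6, c7}.
c6 is among them, so fast-forward is possible.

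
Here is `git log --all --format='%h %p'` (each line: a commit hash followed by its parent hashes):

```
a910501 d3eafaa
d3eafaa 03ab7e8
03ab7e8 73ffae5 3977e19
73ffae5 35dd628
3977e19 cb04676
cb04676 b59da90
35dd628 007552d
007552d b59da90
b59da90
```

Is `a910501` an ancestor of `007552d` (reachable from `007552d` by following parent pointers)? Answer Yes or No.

No

Ancestors of 007552d: {007552d, b59da90}.
a910501 is not in that set, so it is not an ancestor of 007552d.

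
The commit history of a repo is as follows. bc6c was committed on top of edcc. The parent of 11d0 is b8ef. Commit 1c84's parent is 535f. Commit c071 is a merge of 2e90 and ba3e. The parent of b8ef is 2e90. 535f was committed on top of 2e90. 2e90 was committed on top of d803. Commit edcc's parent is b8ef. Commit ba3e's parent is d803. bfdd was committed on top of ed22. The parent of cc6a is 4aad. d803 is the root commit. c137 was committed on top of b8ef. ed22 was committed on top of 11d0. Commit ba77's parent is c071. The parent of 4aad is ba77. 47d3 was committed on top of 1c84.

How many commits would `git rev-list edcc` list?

Walking parent pointers from edcc: reachable set = {2e90, b8ef, d803, edcc}.
That is 4 commits.

4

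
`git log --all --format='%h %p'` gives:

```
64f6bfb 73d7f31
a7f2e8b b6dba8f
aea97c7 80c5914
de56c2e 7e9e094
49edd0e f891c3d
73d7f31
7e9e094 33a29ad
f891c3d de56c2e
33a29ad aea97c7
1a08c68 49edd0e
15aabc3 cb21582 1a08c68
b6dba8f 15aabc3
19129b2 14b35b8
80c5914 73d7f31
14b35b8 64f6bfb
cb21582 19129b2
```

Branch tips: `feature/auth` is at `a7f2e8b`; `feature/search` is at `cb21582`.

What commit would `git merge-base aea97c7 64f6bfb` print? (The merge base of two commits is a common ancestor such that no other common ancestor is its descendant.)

73d7f31

Ancestors of aea97c7: {73d7f31, 80c5914, aea97c7}.
Ancestors of 64f6bfb: {64f6bfb, 73d7f31}.
Common ancestors: {73d7f31}.
The only common ancestor is 73d7f31, so it is the merge base.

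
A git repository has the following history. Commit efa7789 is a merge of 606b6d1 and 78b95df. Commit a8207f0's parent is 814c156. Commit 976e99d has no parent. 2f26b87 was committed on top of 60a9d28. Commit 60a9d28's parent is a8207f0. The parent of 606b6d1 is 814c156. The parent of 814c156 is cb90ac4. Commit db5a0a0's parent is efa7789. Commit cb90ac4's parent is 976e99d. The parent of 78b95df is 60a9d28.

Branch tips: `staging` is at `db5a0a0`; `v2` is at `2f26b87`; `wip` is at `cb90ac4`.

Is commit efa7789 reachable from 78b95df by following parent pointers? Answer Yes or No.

Ancestors of 78b95df: {60a9d28, 78b95df, 814c156, 976e99d, a8207f0, cb90ac4}.
efa7789 is not in that set, so it is not an ancestor of 78b95df.

No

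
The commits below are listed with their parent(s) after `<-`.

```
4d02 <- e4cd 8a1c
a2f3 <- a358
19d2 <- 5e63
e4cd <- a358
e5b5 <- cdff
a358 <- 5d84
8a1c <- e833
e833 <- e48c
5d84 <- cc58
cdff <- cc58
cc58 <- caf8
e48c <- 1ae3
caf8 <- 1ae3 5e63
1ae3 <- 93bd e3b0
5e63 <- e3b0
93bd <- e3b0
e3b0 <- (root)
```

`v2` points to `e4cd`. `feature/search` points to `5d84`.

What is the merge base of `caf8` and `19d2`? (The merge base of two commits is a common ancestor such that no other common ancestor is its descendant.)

Ancestors of caf8: {1ae3, 5e63, 93bd, caf8, e3b0}.
Ancestors of 19d2: {19d2, 5e63, e3b0}.
Common ancestors: {5e63, e3b0}.
Among these, 5e63 is not an ancestor of any other common ancestor — it is the merge base.

5e63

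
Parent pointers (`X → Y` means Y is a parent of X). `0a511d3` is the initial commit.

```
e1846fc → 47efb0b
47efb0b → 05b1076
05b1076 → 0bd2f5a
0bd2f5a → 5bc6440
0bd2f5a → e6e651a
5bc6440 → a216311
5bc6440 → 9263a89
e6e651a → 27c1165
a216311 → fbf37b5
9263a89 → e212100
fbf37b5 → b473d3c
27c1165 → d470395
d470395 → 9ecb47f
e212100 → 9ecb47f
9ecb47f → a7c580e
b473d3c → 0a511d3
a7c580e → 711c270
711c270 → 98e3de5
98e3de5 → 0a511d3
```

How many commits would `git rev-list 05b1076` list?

16

Walking parent pointers from 05b1076: reachable set = {05b1076, 0a511d3, 0bd2f5a, 27c1165, 5bc6440, 711c270, 9263a89, 98e3de5, 9ecb47f, a216311, a7c580e, b473d3c, d470395, e212100, e6e651a, fbf37b5}.
That is 16 commits.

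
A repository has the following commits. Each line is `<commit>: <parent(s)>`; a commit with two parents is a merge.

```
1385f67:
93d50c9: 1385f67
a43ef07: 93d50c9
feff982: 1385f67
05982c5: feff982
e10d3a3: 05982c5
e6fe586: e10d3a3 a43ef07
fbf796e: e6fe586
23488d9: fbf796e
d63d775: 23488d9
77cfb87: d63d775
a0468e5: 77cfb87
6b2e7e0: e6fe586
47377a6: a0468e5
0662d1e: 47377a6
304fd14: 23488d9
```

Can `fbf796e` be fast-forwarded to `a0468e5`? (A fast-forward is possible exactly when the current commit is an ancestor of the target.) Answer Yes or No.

Yes

A fast-forward from fbf796e to a0468e5 is possible iff fbf796e is an ancestor of a0468e5.
Ancestors of a0468e5: {05982c5, 1385f67, 23488d9, 77cfb87, 93d50c9, a0468e5, a43ef07, d63d775, e10d3a3, e6fe586, fbf796e, feff982}.
fbf796e is among them, so fast-forward is possible.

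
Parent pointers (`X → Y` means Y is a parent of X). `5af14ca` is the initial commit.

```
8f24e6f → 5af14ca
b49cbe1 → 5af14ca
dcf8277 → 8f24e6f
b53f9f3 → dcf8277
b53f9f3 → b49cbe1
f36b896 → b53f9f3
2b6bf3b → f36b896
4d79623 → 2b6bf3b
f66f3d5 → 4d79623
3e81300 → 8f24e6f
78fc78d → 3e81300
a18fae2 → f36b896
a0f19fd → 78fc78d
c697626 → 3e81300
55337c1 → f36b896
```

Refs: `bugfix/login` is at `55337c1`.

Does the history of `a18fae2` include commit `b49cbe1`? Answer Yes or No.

Yes

Ancestors of a18fae2 (commits reachable by following parents): {5af14ca, 8f24e6f, a18fae2, b49cbe1, b53f9f3, dcf8277, f36b896}.
b49cbe1 is in that set, so it is an ancestor of a18fae2.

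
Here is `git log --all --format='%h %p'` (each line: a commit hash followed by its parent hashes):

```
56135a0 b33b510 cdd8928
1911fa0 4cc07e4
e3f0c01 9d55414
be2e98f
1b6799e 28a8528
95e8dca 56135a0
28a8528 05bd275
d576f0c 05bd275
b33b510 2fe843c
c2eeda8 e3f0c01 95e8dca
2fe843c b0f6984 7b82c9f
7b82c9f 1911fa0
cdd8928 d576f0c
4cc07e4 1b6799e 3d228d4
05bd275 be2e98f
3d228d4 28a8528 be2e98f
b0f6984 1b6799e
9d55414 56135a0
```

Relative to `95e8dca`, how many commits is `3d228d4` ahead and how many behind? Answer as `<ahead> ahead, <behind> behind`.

Reachable from 3d228d4: {05bd275, 28a8528, 3d228d4, be2e98f}.
Reachable from 95e8dca: {05bd275, 1911fa0, 1b6799e, 28a8528, 2fe843c, 3d228d4, 4cc07e4, 56135a0, 7b82c9f, 95e8dca, b0f6984, b33b510, be2e98f, cdd8928, d576f0c}.
Only in 3d228d4's history (ahead): {} — 0.
Only in 95e8dca's history (behind): {1911fa0, 1b6799e, 2fe843c, 4cc07e4, 56135a0, 7b82c9f, 95e8dca, b0f6984, b33b510, cdd8928, d576f0c} — 11.

0 ahead, 11 behind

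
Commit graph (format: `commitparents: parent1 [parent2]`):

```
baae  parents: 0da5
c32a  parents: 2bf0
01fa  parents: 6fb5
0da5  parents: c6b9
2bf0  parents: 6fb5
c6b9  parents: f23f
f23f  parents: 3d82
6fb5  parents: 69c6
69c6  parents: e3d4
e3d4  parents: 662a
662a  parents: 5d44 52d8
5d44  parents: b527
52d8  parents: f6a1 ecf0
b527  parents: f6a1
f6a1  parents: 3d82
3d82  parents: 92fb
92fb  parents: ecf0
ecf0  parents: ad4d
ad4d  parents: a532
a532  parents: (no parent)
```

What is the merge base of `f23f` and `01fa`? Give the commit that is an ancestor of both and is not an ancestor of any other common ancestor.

Ancestors of f23f: {3d82, 92fb, a532, ad4d, ecf0, f23f}.
Ancestors of 01fa: {01fa, 3d82, 52d8, 5d44, 662a, 69c6, 6fb5, 92fb, a532, ad4d, b527, e3d4, ecf0, f6a1}.
Common ancestors: {3d82, 92fb, a532, ad4d, ecf0}.
Among these, 3d82 is not an ancestor of any other common ancestor — it is the merge base.

3d82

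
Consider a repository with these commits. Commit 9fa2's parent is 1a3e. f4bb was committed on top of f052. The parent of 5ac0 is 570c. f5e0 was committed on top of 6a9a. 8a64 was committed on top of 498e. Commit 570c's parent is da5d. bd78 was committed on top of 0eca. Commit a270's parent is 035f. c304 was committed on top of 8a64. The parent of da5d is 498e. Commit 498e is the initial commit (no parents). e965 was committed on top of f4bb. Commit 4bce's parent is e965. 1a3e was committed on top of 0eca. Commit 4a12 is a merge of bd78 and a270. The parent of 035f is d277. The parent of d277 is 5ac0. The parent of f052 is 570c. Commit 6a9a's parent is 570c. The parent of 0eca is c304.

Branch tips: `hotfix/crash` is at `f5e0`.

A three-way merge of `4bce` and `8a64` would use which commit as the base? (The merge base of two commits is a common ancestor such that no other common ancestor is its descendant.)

498e

Ancestors of 4bce: {498e, 4bce, 570c, da5d, e965, f052, f4bb}.
Ancestors of 8a64: {498e, 8a64}.
Common ancestors: {498e}.
The only common ancestor is 498e, so it is the merge base.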